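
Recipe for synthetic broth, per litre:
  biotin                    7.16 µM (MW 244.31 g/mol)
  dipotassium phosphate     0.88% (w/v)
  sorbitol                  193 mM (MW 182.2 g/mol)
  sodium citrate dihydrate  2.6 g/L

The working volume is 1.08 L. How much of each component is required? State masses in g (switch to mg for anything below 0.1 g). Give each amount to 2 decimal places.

biotin 1.89 mg; dipotassium phosphate 9.50 g; sorbitol 37.98 g; sodium citrate dihydrate 2.81 g

Scale factor relative to 1 L: 1.08.
biotin: 7.16 µmol/L × 244.31 g/mol × 1.08 L ÷ 1000 = 1.89 mg
dipotassium phosphate: 0.88% w/v = 8.8 g/L → 8.8 × 1.08 L = 9.50 g
sorbitol: 193 mmol/L × 182.2 g/mol × 1.08 L ÷ 1000 = 37.98 g
sodium citrate dihydrate: 2.6 g/L × 1.08 L = 2.81 g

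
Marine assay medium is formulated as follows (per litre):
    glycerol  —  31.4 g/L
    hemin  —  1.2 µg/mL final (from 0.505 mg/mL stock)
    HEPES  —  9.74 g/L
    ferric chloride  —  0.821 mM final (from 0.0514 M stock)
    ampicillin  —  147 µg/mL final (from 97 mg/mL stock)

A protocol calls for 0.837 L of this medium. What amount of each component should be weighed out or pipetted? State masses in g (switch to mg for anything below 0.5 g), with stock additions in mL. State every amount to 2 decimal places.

glycerol 26.28 g; hemin 1.99 mL; HEPES 8.15 g; ferric chloride 13.37 mL; ampicillin 1.27 mL

Scale factor relative to 1 L: 0.837.
glycerol: 31.4 g/L × 0.837 L = 26.28 g
hemin: V = C2·V2/C1 = 1.2 µg/mL × 837 mL ÷ 505 µg/mL = 1.99 mL
HEPES: 9.74 g/L × 0.837 L = 8.15 g
ferric chloride: dilute stock: 0.821 mM × 837 mL ÷ 51.4 mM = 13.37 mL
ampicillin: C1V1 = C2V2 → 147 µg/mL × 837 mL ÷ 97000 µg/mL = 1.27 mL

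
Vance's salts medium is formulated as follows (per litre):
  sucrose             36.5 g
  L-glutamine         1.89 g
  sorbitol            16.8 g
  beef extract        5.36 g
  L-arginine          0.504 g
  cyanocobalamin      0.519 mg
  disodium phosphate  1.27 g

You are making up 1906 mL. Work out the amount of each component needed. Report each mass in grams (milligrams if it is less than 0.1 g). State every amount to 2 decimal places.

Scale factor = 1906 mL / 1000 mL = 1.906.
sucrose: 36.5 g × (1906 mL / 1000 mL) = 69.57 g
L-glutamine: 1.89 g × (1906 mL / 1000 mL) = 3.60 g
sorbitol: 16.8 g × (1906 mL / 1000 mL) = 32.02 g
beef extract: 5.36 g × (1906 mL / 1000 mL) = 10.22 g
L-arginine: 0.504 g × (1906 mL / 1000 mL) = 0.96 g
cyanocobalamin: 0.519 mg × (1906 mL / 1000 mL) = 0.99 mg
disodium phosphate: 1.27 g × (1906 mL / 1000 mL) = 2.42 g

sucrose 69.57 g; L-glutamine 3.60 g; sorbitol 32.02 g; beef extract 10.22 g; L-arginine 0.96 g; cyanocobalamin 0.99 mg; disodium phosphate 2.42 g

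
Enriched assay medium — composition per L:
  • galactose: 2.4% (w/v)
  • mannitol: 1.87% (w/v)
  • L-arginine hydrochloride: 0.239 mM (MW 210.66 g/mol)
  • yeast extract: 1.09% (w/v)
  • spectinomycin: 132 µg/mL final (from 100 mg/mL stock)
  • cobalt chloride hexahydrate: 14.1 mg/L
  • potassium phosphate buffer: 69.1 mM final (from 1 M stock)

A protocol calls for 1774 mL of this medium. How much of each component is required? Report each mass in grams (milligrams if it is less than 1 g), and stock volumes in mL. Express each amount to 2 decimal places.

galactose 42.58 g; mannitol 33.17 g; L-arginine hydrochloride 89.32 mg; yeast extract 19.34 g; spectinomycin 2.34 mL; cobalt chloride hexahydrate 25.01 mg; potassium phosphate buffer 122.58 mL

Target volume = 1774 mL = 1.774 L.
galactose: 2.4 g per 100 mL × 1774 mL ÷ 100 = 42.58 g
mannitol: 1.87 g per 100 mL × 1774 mL ÷ 100 = 33.17 g
L-arginine hydrochloride: 0.239 mmol/L × 210.66 mg/mmol × 1.774 L = 89.32 mg
yeast extract: 1.09% w/v = 10.9 g/L → 10.9 × 1.774 L = 19.34 g
spectinomycin: dilute stock: 132 µg/mL × 1774 mL ÷ 100000 µg/mL = 2.34 mL
cobalt chloride hexahydrate: 14.1 mg/L × 1.774 L = 25.01 mg
potassium phosphate buffer: dilute stock: 69.1 mM × 1774 mL ÷ 1000 mM = 122.58 mL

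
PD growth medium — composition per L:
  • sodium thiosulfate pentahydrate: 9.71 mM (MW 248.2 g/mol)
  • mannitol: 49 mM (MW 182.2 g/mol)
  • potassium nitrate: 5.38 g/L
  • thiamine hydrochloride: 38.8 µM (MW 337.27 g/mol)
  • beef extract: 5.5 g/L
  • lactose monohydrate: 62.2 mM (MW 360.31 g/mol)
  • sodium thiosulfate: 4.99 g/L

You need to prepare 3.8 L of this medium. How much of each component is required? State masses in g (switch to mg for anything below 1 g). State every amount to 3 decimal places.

sodium thiosulfate pentahydrate 9.158 g; mannitol 33.926 g; potassium nitrate 20.444 g; thiamine hydrochloride 49.727 mg; beef extract 20.900 g; lactose monohydrate 85.163 g; sodium thiosulfate 18.962 g

Working volume: 3.8 L.
sodium thiosulfate pentahydrate: 9.71 mmol/L × 248.2 g/mol × 3.8 L ÷ 1000 = 9.158 g
mannitol: 49 mmol/L × 182.2 g/mol × 3.8 L ÷ 1000 = 33.926 g
potassium nitrate: 5.38 g/L × 3.8 L = 20.444 g
thiamine hydrochloride: 38.8 µmol/L × 337.27 g/mol × 3.8 L ÷ 1000 = 49.727 mg
beef extract: 5.5 g/L × 3.8 L = 20.900 g
lactose monohydrate: 62.2 mmol/L × 360.31 g/mol × 3.8 L ÷ 1000 = 85.163 g
sodium thiosulfate: 4.99 g/L × 3.8 L = 18.962 g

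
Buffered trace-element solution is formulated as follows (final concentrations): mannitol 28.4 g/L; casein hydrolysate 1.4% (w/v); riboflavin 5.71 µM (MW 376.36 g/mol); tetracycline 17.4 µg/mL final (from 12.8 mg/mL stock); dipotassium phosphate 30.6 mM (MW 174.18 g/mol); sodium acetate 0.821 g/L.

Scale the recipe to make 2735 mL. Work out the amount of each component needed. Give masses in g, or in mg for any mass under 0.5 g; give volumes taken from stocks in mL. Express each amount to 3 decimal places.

Scale factor relative to 1 L: 2.735.
mannitol: 28.4 g/L × 2.735 L = 77.674 g
casein hydrolysate: 1.4% w/v = 14 g/L → 14 × 2.735 L = 38.290 g
riboflavin: 5.71 µmol/L × 376.36 g/mol × 2.735 L ÷ 1000 = 5.878 mg
tetracycline: C1V1 = C2V2 → 17.4 µg/mL × 2735 mL ÷ 12800 µg/mL = 3.718 mL
dipotassium phosphate: 30.6 mmol/L × 174.18 g/mol × 2.735 L ÷ 1000 = 14.577 g
sodium acetate: 0.821 g/L × 2.735 L = 2.245 g

mannitol 77.674 g; casein hydrolysate 38.290 g; riboflavin 5.878 mg; tetracycline 3.718 mL; dipotassium phosphate 14.577 g; sodium acetate 2.245 g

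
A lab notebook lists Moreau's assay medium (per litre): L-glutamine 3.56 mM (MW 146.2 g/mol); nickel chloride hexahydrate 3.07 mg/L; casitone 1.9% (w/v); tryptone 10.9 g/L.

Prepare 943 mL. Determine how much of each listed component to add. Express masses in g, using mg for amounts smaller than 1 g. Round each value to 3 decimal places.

Target volume = 943 mL = 0.943 L.
L-glutamine: 3.56 mmol/L × 146.2 mg/mmol × 0.943 L = 490.805 mg
nickel chloride hexahydrate: 3.07 mg/L × 0.943 L = 2.895 mg
casitone: 1.9% w/v = 19 g/L → 19 × 0.943 L = 17.917 g
tryptone: 10.9 g/L × 0.943 L = 10.279 g

L-glutamine 490.805 mg; nickel chloride hexahydrate 2.895 mg; casitone 17.917 g; tryptone 10.279 g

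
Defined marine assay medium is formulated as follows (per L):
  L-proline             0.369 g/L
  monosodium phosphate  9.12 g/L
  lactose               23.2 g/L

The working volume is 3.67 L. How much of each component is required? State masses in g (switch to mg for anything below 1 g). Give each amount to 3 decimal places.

Scale factor relative to 1 L: 3.67.
L-proline: 0.369 g/L × 3.67 L = 1.354 g
monosodium phosphate: 9.12 g/L × 3.67 L = 33.470 g
lactose: 23.2 g/L × 3.67 L = 85.144 g

L-proline 1.354 g; monosodium phosphate 33.470 g; lactose 85.144 g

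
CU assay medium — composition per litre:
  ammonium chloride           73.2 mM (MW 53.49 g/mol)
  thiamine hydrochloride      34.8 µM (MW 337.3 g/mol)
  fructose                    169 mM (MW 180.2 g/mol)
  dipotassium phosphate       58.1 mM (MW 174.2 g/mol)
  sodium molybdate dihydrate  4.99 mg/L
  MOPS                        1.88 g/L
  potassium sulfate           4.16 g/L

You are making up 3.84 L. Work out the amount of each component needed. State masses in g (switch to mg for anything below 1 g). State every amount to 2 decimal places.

ammonium chloride 15.04 g; thiamine hydrochloride 45.07 mg; fructose 116.94 g; dipotassium phosphate 38.86 g; sodium molybdate dihydrate 19.16 mg; MOPS 7.22 g; potassium sulfate 15.97 g

Working volume: 3.84 L.
ammonium chloride: 73.2 mmol/L × 53.49 g/mol × 3.84 L ÷ 1000 = 15.04 g
thiamine hydrochloride: 34.8 µmol/L × 337.3 g/mol × 3.84 L ÷ 1000 = 45.07 mg
fructose: 169 mmol/L × 180.2 g/mol × 3.84 L ÷ 1000 = 116.94 g
dipotassium phosphate: 58.1 mmol/L × 174.2 g/mol × 3.84 L ÷ 1000 = 38.86 g
sodium molybdate dihydrate: 4.99 mg/L × 3.84 L = 19.16 mg
MOPS: 1.88 g/L × 3.84 L = 7.22 g
potassium sulfate: 4.16 g/L × 3.84 L = 15.97 g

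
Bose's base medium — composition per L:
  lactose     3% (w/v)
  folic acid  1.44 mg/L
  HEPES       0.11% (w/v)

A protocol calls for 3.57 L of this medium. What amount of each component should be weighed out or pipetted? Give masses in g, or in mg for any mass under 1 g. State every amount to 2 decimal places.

lactose 107.10 g; folic acid 5.14 mg; HEPES 3.93 g

Scale factor relative to 1 L: 3.57.
lactose: 3% w/v = 30 g/L → 30 × 3.57 L = 107.10 g
folic acid: 1.44 mg/L × 3.57 L = 5.14 mg
HEPES: 0.11 g per 100 mL × 3570 mL ÷ 100 = 3.93 g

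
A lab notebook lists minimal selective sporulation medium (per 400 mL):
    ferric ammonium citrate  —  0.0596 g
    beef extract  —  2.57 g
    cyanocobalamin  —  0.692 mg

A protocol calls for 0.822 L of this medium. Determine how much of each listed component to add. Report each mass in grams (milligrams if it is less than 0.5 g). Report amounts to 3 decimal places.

Scale factor = 822 mL / 400 mL = 2.055.
ferric ammonium citrate: 0.0596 g × (822 mL / 400 mL) = 0.122478 g = 122.478 mg
beef extract: 2.57 g × (822 mL / 400 mL) = 5.281 g
cyanocobalamin: 0.692 mg × (822 mL / 400 mL) = 1.422 mg

ferric ammonium citrate 122.478 mg; beef extract 5.281 g; cyanocobalamin 1.422 mg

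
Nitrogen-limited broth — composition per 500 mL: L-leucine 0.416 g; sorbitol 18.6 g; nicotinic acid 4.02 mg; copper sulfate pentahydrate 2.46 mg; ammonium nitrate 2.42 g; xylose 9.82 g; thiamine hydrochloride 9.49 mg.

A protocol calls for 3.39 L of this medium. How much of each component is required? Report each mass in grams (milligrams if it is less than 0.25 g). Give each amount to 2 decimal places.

L-leucine 2.82 g; sorbitol 126.11 g; nicotinic acid 27.26 mg; copper sulfate pentahydrate 16.68 mg; ammonium nitrate 16.41 g; xylose 66.58 g; thiamine hydrochloride 64.34 mg

Scale factor = 3390 mL / 500 mL = 6.78.
L-leucine: 0.416 g × (3390 mL / 500 mL) = 2.82 g
sorbitol: 18.6 g × (3390 mL / 500 mL) = 126.11 g
nicotinic acid: 4.02 mg × (3390 mL / 500 mL) = 27.26 mg
copper sulfate pentahydrate: 2.46 mg × (3390 mL / 500 mL) = 16.68 mg
ammonium nitrate: 2.42 g × (3390 mL / 500 mL) = 16.41 g
xylose: 9.82 g × (3390 mL / 500 mL) = 66.58 g
thiamine hydrochloride: 9.49 mg × (3390 mL / 500 mL) = 64.34 mg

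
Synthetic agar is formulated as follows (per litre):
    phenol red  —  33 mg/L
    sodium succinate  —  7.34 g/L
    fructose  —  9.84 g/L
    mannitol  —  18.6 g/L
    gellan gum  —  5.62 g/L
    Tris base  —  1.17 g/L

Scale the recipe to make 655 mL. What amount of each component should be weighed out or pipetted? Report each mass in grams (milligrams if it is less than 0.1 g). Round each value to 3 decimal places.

phenol red 21.615 mg; sodium succinate 4.808 g; fructose 6.445 g; mannitol 12.183 g; gellan gum 3.681 g; Tris base 0.766 g

Target volume = 655 mL = 0.655 L.
phenol red: 33 mg/L × 0.655 L = 21.615 mg
sodium succinate: 7.34 g/L × 0.655 L = 4.808 g
fructose: 9.84 g/L × 0.655 L = 6.445 g
mannitol: 18.6 g/L × 0.655 L = 12.183 g
gellan gum: 5.62 g/L × 0.655 L = 3.681 g
Tris base: 1.17 g/L × 0.655 L = 0.766 g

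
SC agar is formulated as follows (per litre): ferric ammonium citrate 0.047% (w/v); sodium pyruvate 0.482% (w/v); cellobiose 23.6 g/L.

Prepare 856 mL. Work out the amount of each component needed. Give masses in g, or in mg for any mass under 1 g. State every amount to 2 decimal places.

ferric ammonium citrate 402.32 mg; sodium pyruvate 4.13 g; cellobiose 20.20 g

Working volume: 856 mL = 0.856 L.
ferric ammonium citrate: 0.047% w/v = 0.47 g/L → 0.47 × 0.856 L = 0.40232 g = 402.32 mg
sodium pyruvate: 0.482 g per 100 mL × 856 mL ÷ 100 = 4.13 g
cellobiose: 23.6 g/L × 0.856 L = 20.20 g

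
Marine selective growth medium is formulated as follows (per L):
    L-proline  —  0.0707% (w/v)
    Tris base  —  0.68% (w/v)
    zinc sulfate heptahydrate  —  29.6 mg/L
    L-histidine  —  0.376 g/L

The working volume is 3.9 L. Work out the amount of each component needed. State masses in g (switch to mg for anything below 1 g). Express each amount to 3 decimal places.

Working volume: 3.9 L.
L-proline: 0.0707 g per 100 mL × 3900 mL ÷ 100 = 2.757 g
Tris base: 0.68 g per 100 mL × 3900 mL ÷ 100 = 26.520 g
zinc sulfate heptahydrate: 29.6 mg/L × 3.9 L = 115.440 mg
L-histidine: 0.376 g/L × 3.9 L = 1.466 g

L-proline 2.757 g; Tris base 26.520 g; zinc sulfate heptahydrate 115.440 mg; L-histidine 1.466 g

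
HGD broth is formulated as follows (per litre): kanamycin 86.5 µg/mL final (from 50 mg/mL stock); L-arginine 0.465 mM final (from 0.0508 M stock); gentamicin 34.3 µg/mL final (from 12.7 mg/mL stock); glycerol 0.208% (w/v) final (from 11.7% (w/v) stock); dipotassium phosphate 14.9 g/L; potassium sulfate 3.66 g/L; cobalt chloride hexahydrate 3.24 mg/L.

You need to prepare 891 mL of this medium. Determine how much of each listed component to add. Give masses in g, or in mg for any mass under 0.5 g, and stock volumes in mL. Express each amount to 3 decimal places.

Working volume: 891 mL = 0.891 L.
kanamycin: V = C2·V2/C1 = 86.5 µg/mL × 891 mL ÷ 50000 µg/mL = 1.541 mL
L-arginine: dilute stock: 0.465 mM × 891 mL ÷ 50.8 mM = 8.156 mL
gentamicin: V = C2·V2/C1 = 34.3 µg/mL × 891 mL ÷ 12700 µg/mL = 2.406 mL
glycerol: C1V1 = C2V2 → 0.208% ÷ 11.7% × 891 mL = 15.840 mL
dipotassium phosphate: 14.9 g/L × 0.891 L = 13.276 g
potassium sulfate: 3.66 g/L × 0.891 L = 3.261 g
cobalt chloride hexahydrate: 3.24 mg/L × 0.891 L = 2.887 mg

kanamycin 1.541 mL; L-arginine 8.156 mL; gentamicin 2.406 mL; glycerol 15.840 mL; dipotassium phosphate 13.276 g; potassium sulfate 3.261 g; cobalt chloride hexahydrate 2.887 mg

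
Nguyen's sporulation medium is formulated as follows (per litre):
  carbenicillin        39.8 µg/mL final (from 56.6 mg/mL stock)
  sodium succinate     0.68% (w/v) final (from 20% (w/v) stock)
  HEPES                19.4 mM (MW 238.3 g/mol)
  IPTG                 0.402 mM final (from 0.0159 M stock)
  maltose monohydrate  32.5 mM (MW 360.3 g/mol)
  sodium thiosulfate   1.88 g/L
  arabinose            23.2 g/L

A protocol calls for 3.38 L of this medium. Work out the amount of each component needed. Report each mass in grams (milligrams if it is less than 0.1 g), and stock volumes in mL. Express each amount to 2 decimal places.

carbenicillin 2.38 mL; sodium succinate 114.92 mL; HEPES 15.63 g; IPTG 85.46 mL; maltose monohydrate 39.58 g; sodium thiosulfate 6.35 g; arabinose 78.42 g

Working volume: 3.38 L.
carbenicillin: V = C2·V2/C1 = 39.8 µg/mL × 3380 mL ÷ 56600 µg/mL = 2.38 mL
sodium succinate: V = C2·V2/C1 = 0.68% ÷ 20% × 3380 mL = 114.92 mL
HEPES: 19.4 mmol/L × 238.3 g/mol × 3.38 L ÷ 1000 = 15.63 g
IPTG: C1V1 = C2V2 → 0.402 mM × 3380 mL ÷ 15.9 mM = 85.46 mL
maltose monohydrate: 32.5 mmol/L × 360.3 g/mol × 3.38 L ÷ 1000 = 39.58 g
sodium thiosulfate: 1.88 g/L × 3.38 L = 6.35 g
arabinose: 23.2 g/L × 3.38 L = 78.42 g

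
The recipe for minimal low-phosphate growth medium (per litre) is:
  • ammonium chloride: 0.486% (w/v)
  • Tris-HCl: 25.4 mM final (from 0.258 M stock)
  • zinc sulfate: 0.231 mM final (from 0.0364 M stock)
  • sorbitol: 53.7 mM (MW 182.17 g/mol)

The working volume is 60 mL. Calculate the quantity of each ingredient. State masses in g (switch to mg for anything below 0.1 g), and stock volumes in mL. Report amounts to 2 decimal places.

ammonium chloride 0.29 g; Tris-HCl 5.91 mL; zinc sulfate 0.38 mL; sorbitol 0.59 g

Scale factor relative to 1 L: 0.06.
ammonium chloride: 0.486% w/v = 4.86 g/L → 4.86 × 0.06 L = 0.29 g
Tris-HCl: C1V1 = C2V2 → 25.4 mM × 60 mL ÷ 258 mM = 5.91 mL
zinc sulfate: C1V1 = C2V2 → 0.231 mM × 60 mL ÷ 36.4 mM = 0.38 mL
sorbitol: 53.7 mmol/L × 182.17 g/mol × 0.06 L ÷ 1000 = 0.59 g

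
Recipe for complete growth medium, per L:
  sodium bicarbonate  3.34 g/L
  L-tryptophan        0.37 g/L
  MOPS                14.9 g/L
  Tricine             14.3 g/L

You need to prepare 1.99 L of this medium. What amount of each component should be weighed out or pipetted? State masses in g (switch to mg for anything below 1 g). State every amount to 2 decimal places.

sodium bicarbonate 6.65 g; L-tryptophan 736.30 mg; MOPS 29.65 g; Tricine 28.46 g

Scale factor relative to 1 L: 1.99.
sodium bicarbonate: 3.34 g/L × 1.99 L = 6.65 g
L-tryptophan: 0.37 g/L × 1.99 L = 0.7363 g = 736.30 mg
MOPS: 14.9 g/L × 1.99 L = 29.65 g
Tricine: 14.3 g/L × 1.99 L = 28.46 g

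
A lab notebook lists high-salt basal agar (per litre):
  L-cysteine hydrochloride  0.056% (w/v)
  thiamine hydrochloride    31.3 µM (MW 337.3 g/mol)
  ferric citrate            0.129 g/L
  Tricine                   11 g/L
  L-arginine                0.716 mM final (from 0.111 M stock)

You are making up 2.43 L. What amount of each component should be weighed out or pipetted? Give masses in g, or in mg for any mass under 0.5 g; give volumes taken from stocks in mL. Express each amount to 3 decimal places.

L-cysteine hydrochloride 1.361 g; thiamine hydrochloride 25.655 mg; ferric citrate 313.470 mg; Tricine 26.730 g; L-arginine 15.675 mL

Working volume: 2.43 L.
L-cysteine hydrochloride: 0.056% w/v = 0.56 g/L → 0.56 × 2.43 L = 1.361 g
thiamine hydrochloride: 31.3 µmol/L × 337.3 g/mol × 2.43 L ÷ 1000 = 25.655 mg
ferric citrate: 0.129 g/L × 2.43 L = 0.31347 g = 313.470 mg
Tricine: 11 g/L × 2.43 L = 26.730 g
L-arginine: dilute stock: 0.716 mM × 2430 mL ÷ 111 mM = 15.675 mL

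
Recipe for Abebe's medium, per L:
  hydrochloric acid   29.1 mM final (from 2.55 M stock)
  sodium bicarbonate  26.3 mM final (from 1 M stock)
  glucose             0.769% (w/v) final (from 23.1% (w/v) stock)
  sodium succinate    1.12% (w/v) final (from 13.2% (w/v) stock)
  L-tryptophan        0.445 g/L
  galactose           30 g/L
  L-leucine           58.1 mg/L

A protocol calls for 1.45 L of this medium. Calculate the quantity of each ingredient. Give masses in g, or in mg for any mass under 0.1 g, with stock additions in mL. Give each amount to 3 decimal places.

Scale factor relative to 1 L: 1.45.
hydrochloric acid: dilute stock: 29.1 mM × 1450 mL ÷ 2550 mM = 16.547 mL
sodium bicarbonate: V = C2·V2/C1 = 26.3 mM × 1450 mL ÷ 1000 mM = 38.135 mL
glucose: C1V1 = C2V2 → 0.769% ÷ 23.1% × 1450 mL = 48.271 mL
sodium succinate: C1V1 = C2V2 → 1.12% ÷ 13.2% × 1450 mL = 123.030 mL
L-tryptophan: 0.445 g/L × 1.45 L = 0.645 g
galactose: 30 g/L × 1.45 L = 43.500 g
L-leucine: 58.1 mg/L × 1.45 L = 84.245 mg

hydrochloric acid 16.547 mL; sodium bicarbonate 38.135 mL; glucose 48.271 mL; sodium succinate 123.030 mL; L-tryptophan 0.645 g; galactose 43.500 g; L-leucine 84.245 mg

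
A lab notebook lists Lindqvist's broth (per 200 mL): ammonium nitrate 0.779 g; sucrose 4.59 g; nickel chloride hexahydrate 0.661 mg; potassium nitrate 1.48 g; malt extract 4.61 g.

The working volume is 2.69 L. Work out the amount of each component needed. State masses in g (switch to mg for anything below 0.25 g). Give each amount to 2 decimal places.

Scale factor = 2690 mL / 200 mL = 13.45.
ammonium nitrate: 0.779 g × (2690 mL / 200 mL) = 10.48 g
sucrose: 4.59 g × (2690 mL / 200 mL) = 61.74 g
nickel chloride hexahydrate: 0.661 mg × (2690 mL / 200 mL) = 8.89 mg
potassium nitrate: 1.48 g × (2690 mL / 200 mL) = 19.91 g
malt extract: 4.61 g × (2690 mL / 200 mL) = 62.00 g

ammonium nitrate 10.48 g; sucrose 61.74 g; nickel chloride hexahydrate 8.89 mg; potassium nitrate 19.91 g; malt extract 62.00 g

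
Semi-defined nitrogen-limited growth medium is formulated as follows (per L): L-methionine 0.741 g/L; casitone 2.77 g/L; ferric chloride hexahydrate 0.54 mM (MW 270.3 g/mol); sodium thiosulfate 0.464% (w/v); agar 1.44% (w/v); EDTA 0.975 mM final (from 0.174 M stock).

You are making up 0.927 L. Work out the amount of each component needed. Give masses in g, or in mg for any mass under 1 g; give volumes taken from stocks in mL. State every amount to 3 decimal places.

Working volume: 0.927 L.
L-methionine: 0.741 g/L × 0.927 L = 0.686907 g = 686.907 mg
casitone: 2.77 g/L × 0.927 L = 2.568 g
ferric chloride hexahydrate: 0.54 mmol/L × 270.3 mg/mmol × 0.927 L = 135.307 mg
sodium thiosulfate: 0.464% w/v = 4.64 g/L → 4.64 × 0.927 L = 4.301 g
agar: 1.44% w/v = 14.4 g/L → 14.4 × 0.927 L = 13.349 g
EDTA: dilute stock: 0.975 mM × 927 mL ÷ 174 mM = 5.194 mL

L-methionine 686.907 mg; casitone 2.568 g; ferric chloride hexahydrate 135.307 mg; sodium thiosulfate 4.301 g; agar 13.349 g; EDTA 5.194 mL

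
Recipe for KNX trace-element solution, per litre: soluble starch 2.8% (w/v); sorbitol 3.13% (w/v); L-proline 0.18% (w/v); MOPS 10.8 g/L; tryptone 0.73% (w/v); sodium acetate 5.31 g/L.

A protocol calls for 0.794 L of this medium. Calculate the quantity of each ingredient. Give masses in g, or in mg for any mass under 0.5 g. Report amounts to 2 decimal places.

Scale factor relative to 1 L: 0.794.
soluble starch: 2.8 g per 100 mL × 794 mL ÷ 100 = 22.23 g
sorbitol: 3.13% w/v = 31.3 g/L → 31.3 × 0.794 L = 24.85 g
L-proline: 0.18 g per 100 mL × 794 mL ÷ 100 = 1.43 g
MOPS: 10.8 g/L × 0.794 L = 8.58 g
tryptone: 0.73 g per 100 mL × 794 mL ÷ 100 = 5.80 g
sodium acetate: 5.31 g/L × 0.794 L = 4.22 g

soluble starch 22.23 g; sorbitol 24.85 g; L-proline 1.43 g; MOPS 8.58 g; tryptone 5.80 g; sodium acetate 4.22 g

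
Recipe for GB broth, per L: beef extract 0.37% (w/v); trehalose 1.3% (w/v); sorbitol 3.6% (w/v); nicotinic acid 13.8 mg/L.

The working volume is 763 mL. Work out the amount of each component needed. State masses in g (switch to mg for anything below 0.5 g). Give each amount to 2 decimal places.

beef extract 2.82 g; trehalose 9.92 g; sorbitol 27.47 g; nicotinic acid 10.53 mg

Working volume: 763 mL = 0.763 L.
beef extract: 0.37 g per 100 mL × 763 mL ÷ 100 = 2.82 g
trehalose: 1.3 g per 100 mL × 763 mL ÷ 100 = 9.92 g
sorbitol: 3.6% w/v = 36 g/L → 36 × 0.763 L = 27.47 g
nicotinic acid: 13.8 mg/L × 0.763 L = 10.53 mg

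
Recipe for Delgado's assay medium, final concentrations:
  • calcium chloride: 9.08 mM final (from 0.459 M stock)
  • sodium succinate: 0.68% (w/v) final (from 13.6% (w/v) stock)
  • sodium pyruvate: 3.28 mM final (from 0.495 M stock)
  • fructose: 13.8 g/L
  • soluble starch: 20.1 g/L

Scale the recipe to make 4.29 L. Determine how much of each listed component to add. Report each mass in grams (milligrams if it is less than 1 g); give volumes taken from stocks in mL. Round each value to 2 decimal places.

calcium chloride 84.87 mL; sodium succinate 214.50 mL; sodium pyruvate 28.43 mL; fructose 59.20 g; soluble starch 86.23 g

Working volume: 4.29 L.
calcium chloride: V = C2·V2/C1 = 9.08 mM × 4290 mL ÷ 459 mM = 84.87 mL
sodium succinate: dilute stock: 0.68% ÷ 13.6% × 4290 mL = 214.50 mL
sodium pyruvate: dilute stock: 3.28 mM × 4290 mL ÷ 495 mM = 28.43 mL
fructose: 13.8 g/L × 4.29 L = 59.20 g
soluble starch: 20.1 g/L × 4.29 L = 86.23 g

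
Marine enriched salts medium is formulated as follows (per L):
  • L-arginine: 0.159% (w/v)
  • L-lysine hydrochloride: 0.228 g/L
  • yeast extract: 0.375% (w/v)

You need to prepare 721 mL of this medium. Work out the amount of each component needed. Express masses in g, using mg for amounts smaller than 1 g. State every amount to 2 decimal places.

Target volume = 721 mL = 0.721 L.
L-arginine: 0.159 g per 100 mL × 721 mL ÷ 100 = 1.15 g
L-lysine hydrochloride: 0.228 g/L × 0.721 L = 0.164388 g = 164.39 mg
yeast extract: 0.375 g per 100 mL × 721 mL ÷ 100 = 2.70 g

L-arginine 1.15 g; L-lysine hydrochloride 164.39 mg; yeast extract 2.70 g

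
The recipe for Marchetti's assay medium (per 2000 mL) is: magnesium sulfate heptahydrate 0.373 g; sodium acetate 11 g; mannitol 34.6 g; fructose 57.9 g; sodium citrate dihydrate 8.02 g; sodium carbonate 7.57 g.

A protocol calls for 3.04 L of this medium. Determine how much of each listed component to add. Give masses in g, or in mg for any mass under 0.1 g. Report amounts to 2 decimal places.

Ratio of target to recipe volume: 3040 / 2000 = 1.52.
magnesium sulfate heptahydrate: 0.373 g × (3040 mL / 2000 mL) = 0.57 g
sodium acetate: 11 g × (3040 mL / 2000 mL) = 16.72 g
mannitol: 34.6 g × (3040 mL / 2000 mL) = 52.59 g
fructose: 57.9 g × (3040 mL / 2000 mL) = 88.01 g
sodium citrate dihydrate: 8.02 g × (3040 mL / 2000 mL) = 12.19 g
sodium carbonate: 7.57 g × (3040 mL / 2000 mL) = 11.51 g

magnesium sulfate heptahydrate 0.57 g; sodium acetate 16.72 g; mannitol 52.59 g; fructose 88.01 g; sodium citrate dihydrate 12.19 g; sodium carbonate 11.51 g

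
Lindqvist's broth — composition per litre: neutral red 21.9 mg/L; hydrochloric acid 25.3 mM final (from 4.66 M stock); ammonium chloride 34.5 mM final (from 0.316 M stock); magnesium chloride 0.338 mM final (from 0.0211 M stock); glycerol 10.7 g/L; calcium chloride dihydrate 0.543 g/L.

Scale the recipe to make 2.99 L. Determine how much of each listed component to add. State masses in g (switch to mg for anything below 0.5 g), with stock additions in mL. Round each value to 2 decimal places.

neutral red 65.48 mg; hydrochloric acid 16.23 mL; ammonium chloride 326.44 mL; magnesium chloride 47.90 mL; glycerol 31.99 g; calcium chloride dihydrate 1.62 g

Scale factor relative to 1 L: 2.99.
neutral red: 21.9 mg/L × 2.99 L = 65.48 mg
hydrochloric acid: dilute stock: 25.3 mM × 2990 mL ÷ 4660 mM = 16.23 mL
ammonium chloride: V = C2·V2/C1 = 34.5 mM × 2990 mL ÷ 316 mM = 326.44 mL
magnesium chloride: dilute stock: 0.338 mM × 2990 mL ÷ 21.1 mM = 47.90 mL
glycerol: 10.7 g/L × 2.99 L = 31.99 g
calcium chloride dihydrate: 0.543 g/L × 2.99 L = 1.62 g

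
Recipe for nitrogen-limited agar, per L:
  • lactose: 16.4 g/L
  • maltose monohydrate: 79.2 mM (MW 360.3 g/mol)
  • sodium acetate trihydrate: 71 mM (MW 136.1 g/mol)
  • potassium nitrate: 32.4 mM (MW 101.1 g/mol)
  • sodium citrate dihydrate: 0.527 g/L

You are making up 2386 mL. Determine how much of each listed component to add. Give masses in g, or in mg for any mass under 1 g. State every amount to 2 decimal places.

lactose 39.13 g; maltose monohydrate 68.09 g; sodium acetate trihydrate 23.06 g; potassium nitrate 7.82 g; sodium citrate dihydrate 1.26 g

Scale factor relative to 1 L: 2.386.
lactose: 16.4 g/L × 2.386 L = 39.13 g
maltose monohydrate: 79.2 mmol/L × 360.3 g/mol × 2.386 L ÷ 1000 = 68.09 g
sodium acetate trihydrate: 71 mmol/L × 136.1 g/mol × 2.386 L ÷ 1000 = 23.06 g
potassium nitrate: 32.4 mmol/L × 101.1 g/mol × 2.386 L ÷ 1000 = 7.82 g
sodium citrate dihydrate: 0.527 g/L × 2.386 L = 1.26 g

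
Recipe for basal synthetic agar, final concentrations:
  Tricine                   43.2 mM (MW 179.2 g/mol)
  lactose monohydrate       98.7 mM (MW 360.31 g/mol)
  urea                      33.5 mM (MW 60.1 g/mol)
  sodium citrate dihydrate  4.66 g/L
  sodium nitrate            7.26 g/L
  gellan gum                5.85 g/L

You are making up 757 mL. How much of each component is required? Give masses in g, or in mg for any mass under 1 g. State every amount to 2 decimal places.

Scale factor relative to 1 L: 0.757.
Tricine: 43.2 mmol/L × 179.2 g/mol × 0.757 L ÷ 1000 = 5.86 g
lactose monohydrate: 98.7 mmol/L × 360.31 g/mol × 0.757 L ÷ 1000 = 26.92 g
urea: 33.5 mmol/L × 60.1 g/mol × 0.757 L ÷ 1000 = 1.52 g
sodium citrate dihydrate: 4.66 g/L × 0.757 L = 3.53 g
sodium nitrate: 7.26 g/L × 0.757 L = 5.50 g
gellan gum: 5.85 g/L × 0.757 L = 4.43 g

Tricine 5.86 g; lactose monohydrate 26.92 g; urea 1.52 g; sodium citrate dihydrate 3.53 g; sodium nitrate 5.50 g; gellan gum 4.43 g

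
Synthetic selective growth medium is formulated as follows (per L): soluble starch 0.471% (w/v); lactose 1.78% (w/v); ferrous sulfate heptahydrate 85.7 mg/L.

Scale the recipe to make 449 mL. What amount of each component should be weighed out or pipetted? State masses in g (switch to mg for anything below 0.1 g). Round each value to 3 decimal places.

Target volume = 449 mL = 0.449 L.
soluble starch: 0.471 g per 100 mL × 449 mL ÷ 100 = 2.115 g
lactose: 1.78 g per 100 mL × 449 mL ÷ 100 = 7.992 g
ferrous sulfate heptahydrate: 85.7 mg/L × 0.449 L = 38.479 mg

soluble starch 2.115 g; lactose 7.992 g; ferrous sulfate heptahydrate 38.479 mg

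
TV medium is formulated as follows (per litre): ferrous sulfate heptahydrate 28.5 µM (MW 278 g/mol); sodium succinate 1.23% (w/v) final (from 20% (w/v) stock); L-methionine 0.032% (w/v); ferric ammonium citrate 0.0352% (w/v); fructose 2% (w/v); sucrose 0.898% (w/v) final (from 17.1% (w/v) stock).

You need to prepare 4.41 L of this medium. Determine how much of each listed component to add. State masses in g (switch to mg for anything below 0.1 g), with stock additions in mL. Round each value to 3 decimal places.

ferrous sulfate heptahydrate 34.940 mg; sodium succinate 271.215 mL; L-methionine 1.411 g; ferric ammonium citrate 1.552 g; fructose 88.200 g; sucrose 231.589 mL

Working volume: 4.41 L.
ferrous sulfate heptahydrate: 28.5 µmol/L × 278 g/mol × 4.41 L ÷ 1000 = 34.940 mg
sodium succinate: V = C2·V2/C1 = 1.23% ÷ 20% × 4410 mL = 271.215 mL
L-methionine: 0.032% w/v = 0.32 g/L → 0.32 × 4.41 L = 1.411 g
ferric ammonium citrate: 0.0352% w/v = 0.352 g/L → 0.352 × 4.41 L = 1.552 g
fructose: 2 g per 100 mL × 4410 mL ÷ 100 = 88.200 g
sucrose: dilute stock: 0.898% ÷ 17.1% × 4410 mL = 231.589 mL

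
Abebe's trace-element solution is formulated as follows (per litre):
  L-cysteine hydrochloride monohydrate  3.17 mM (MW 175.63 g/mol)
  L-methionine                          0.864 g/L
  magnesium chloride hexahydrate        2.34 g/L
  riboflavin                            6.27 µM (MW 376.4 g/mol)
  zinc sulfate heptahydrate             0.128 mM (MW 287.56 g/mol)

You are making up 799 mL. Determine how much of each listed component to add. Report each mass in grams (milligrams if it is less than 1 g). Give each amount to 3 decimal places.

Working volume: 799 mL = 0.799 L.
L-cysteine hydrochloride monohydrate: 3.17 mmol/L × 175.63 mg/mmol × 0.799 L = 444.841 mg
L-methionine: 0.864 g/L × 0.799 L = 0.690336 g = 690.336 mg
magnesium chloride hexahydrate: 2.34 g/L × 0.799 L = 1.870 g
riboflavin: 6.27 µmol/L × 376.4 g/mol × 0.799 L ÷ 1000 = 1.886 mg
zinc sulfate heptahydrate: 0.128 mmol/L × 287.56 mg/mmol × 0.799 L = 29.409 mg

L-cysteine hydrochloride monohydrate 444.841 mg; L-methionine 690.336 mg; magnesium chloride hexahydrate 1.870 g; riboflavin 1.886 mg; zinc sulfate heptahydrate 29.409 mg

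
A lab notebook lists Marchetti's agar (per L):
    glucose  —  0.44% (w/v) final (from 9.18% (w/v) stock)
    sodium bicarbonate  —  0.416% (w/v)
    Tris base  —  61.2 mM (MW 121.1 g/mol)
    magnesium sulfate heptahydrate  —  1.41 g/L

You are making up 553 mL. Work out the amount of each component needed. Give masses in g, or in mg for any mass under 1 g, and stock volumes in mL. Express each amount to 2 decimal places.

Working volume: 553 mL = 0.553 L.
glucose: C1V1 = C2V2 → 0.44% ÷ 9.18% × 553 mL = 26.51 mL
sodium bicarbonate: 0.416% w/v = 4.16 g/L → 4.16 × 0.553 L = 2.30 g
Tris base: 61.2 mmol/L × 121.1 g/mol × 0.553 L ÷ 1000 = 4.10 g
magnesium sulfate heptahydrate: 1.41 g/L × 0.553 L = 0.77973 g = 779.73 mg

glucose 26.51 mL; sodium bicarbonate 2.30 g; Tris base 4.10 g; magnesium sulfate heptahydrate 779.73 mg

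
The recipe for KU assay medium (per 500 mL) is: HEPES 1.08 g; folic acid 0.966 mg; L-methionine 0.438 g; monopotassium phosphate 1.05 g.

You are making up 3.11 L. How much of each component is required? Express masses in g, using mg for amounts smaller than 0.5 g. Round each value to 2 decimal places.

HEPES 6.72 g; folic acid 6.01 mg; L-methionine 2.72 g; monopotassium phosphate 6.53 g

Ratio of target to recipe volume: 3110 / 500 = 6.22.
HEPES: 1.08 g × (3110 mL / 500 mL) = 6.72 g
folic acid: 0.966 mg × (3110 mL / 500 mL) = 6.01 mg
L-methionine: 0.438 g × (3110 mL / 500 mL) = 2.72 g
monopotassium phosphate: 1.05 g × (3110 mL / 500 mL) = 6.53 g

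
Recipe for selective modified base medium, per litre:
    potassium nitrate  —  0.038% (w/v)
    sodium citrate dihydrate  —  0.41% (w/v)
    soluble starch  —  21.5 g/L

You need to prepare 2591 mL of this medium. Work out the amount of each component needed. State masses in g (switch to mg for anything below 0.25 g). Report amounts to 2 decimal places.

potassium nitrate 0.98 g; sodium citrate dihydrate 10.62 g; soluble starch 55.71 g

Scale factor relative to 1 L: 2.591.
potassium nitrate: 0.038 g per 100 mL × 2591 mL ÷ 100 = 0.98 g
sodium citrate dihydrate: 0.41 g per 100 mL × 2591 mL ÷ 100 = 10.62 g
soluble starch: 21.5 g/L × 2.591 L = 55.71 g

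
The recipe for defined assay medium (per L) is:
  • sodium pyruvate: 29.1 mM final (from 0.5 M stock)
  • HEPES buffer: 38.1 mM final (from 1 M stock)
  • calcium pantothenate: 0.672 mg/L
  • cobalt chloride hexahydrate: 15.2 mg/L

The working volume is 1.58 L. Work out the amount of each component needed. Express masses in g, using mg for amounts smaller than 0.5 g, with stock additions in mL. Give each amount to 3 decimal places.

sodium pyruvate 91.956 mL; HEPES buffer 60.198 mL; calcium pantothenate 1.062 mg; cobalt chloride hexahydrate 24.016 mg

Scale factor relative to 1 L: 1.58.
sodium pyruvate: dilute stock: 29.1 mM × 1580 mL ÷ 500 mM = 91.956 mL
HEPES buffer: C1V1 = C2V2 → 38.1 mM × 1580 mL ÷ 1000 mM = 60.198 mL
calcium pantothenate: 0.672 mg/L × 1.58 L = 1.062 mg
cobalt chloride hexahydrate: 15.2 mg/L × 1.58 L = 24.016 mg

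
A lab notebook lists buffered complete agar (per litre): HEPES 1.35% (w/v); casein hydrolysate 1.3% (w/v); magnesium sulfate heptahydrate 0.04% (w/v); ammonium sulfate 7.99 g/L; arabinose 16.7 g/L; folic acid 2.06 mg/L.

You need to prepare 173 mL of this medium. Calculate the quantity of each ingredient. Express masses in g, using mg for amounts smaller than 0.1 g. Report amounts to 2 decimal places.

HEPES 2.34 g; casein hydrolysate 2.25 g; magnesium sulfate heptahydrate 69.20 mg; ammonium sulfate 1.38 g; arabinose 2.89 g; folic acid 0.36 mg

Scale factor relative to 1 L: 0.173.
HEPES: 1.35% w/v = 13.5 g/L → 13.5 × 0.173 L = 2.34 g
casein hydrolysate: 1.3% w/v = 13 g/L → 13 × 0.173 L = 2.25 g
magnesium sulfate heptahydrate: 0.04 g per 100 mL × 173 mL ÷ 100 = 0.0692 g = 69.20 mg
ammonium sulfate: 7.99 g/L × 0.173 L = 1.38 g
arabinose: 16.7 g/L × 0.173 L = 2.89 g
folic acid: 2.06 mg/L × 0.173 L = 0.36 mg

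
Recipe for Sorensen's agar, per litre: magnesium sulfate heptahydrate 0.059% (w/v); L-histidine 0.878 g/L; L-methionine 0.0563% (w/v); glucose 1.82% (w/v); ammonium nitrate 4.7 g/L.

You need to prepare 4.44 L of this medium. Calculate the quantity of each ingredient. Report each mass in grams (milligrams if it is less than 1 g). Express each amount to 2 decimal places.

Working volume: 4.44 L.
magnesium sulfate heptahydrate: 0.059 g per 100 mL × 4440 mL ÷ 100 = 2.62 g
L-histidine: 0.878 g/L × 4.44 L = 3.90 g
L-methionine: 0.0563% w/v = 0.563 g/L → 0.563 × 4.44 L = 2.50 g
glucose: 1.82 g per 100 mL × 4440 mL ÷ 100 = 80.81 g
ammonium nitrate: 4.7 g/L × 4.44 L = 20.87 g

magnesium sulfate heptahydrate 2.62 g; L-histidine 3.90 g; L-methionine 2.50 g; glucose 80.81 g; ammonium nitrate 20.87 g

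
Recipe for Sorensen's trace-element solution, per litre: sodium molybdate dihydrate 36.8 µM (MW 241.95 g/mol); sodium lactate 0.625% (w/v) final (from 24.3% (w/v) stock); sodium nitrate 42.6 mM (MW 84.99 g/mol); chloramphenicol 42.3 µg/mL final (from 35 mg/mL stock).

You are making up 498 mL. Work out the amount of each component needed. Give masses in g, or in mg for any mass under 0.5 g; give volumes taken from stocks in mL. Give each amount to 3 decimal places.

Scale factor relative to 1 L: 0.498.
sodium molybdate dihydrate: 36.8 µmol/L × 241.95 g/mol × 0.498 L ÷ 1000 = 4.434 mg
sodium lactate: V = C2·V2/C1 = 0.625% ÷ 24.3% × 498 mL = 12.809 mL
sodium nitrate: 42.6 mmol/L × 84.99 g/mol × 0.498 L ÷ 1000 = 1.803 g
chloramphenicol: C1V1 = C2V2 → 42.3 µg/mL × 498 mL ÷ 35000 µg/mL = 0.602 mL

sodium molybdate dihydrate 4.434 mg; sodium lactate 12.809 mL; sodium nitrate 1.803 g; chloramphenicol 0.602 mL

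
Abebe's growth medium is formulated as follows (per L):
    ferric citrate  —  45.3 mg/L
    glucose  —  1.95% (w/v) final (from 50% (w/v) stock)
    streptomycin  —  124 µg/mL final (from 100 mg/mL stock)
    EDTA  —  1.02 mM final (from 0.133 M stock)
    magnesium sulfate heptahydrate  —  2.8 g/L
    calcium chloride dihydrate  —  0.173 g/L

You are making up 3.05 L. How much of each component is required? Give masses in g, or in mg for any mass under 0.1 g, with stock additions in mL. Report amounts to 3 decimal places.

Scale factor relative to 1 L: 3.05.
ferric citrate: 45.3 mg/L × 3.05 L = 138.165 mg = 0.138 g
glucose: V = C2·V2/C1 = 1.95% ÷ 50% × 3050 mL = 118.950 mL
streptomycin: V = C2·V2/C1 = 124 µg/mL × 3050 mL ÷ 100000 µg/mL = 3.782 mL
EDTA: V = C2·V2/C1 = 1.02 mM × 3050 mL ÷ 133 mM = 23.391 mL
magnesium sulfate heptahydrate: 2.8 g/L × 3.05 L = 8.540 g
calcium chloride dihydrate: 0.173 g/L × 3.05 L = 0.528 g

ferric citrate 0.138 g; glucose 118.950 mL; streptomycin 3.782 mL; EDTA 23.391 mL; magnesium sulfate heptahydrate 8.540 g; calcium chloride dihydrate 0.528 g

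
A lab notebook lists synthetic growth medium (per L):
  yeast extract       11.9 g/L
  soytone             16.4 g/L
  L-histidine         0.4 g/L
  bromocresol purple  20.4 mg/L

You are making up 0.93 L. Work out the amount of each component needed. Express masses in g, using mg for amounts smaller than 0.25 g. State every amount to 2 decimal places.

yeast extract 11.07 g; soytone 15.25 g; L-histidine 0.37 g; bromocresol purple 18.97 mg

Working volume: 0.93 L.
yeast extract: 11.9 g/L × 0.93 L = 11.07 g
soytone: 16.4 g/L × 0.93 L = 15.25 g
L-histidine: 0.4 g/L × 0.93 L = 0.37 g
bromocresol purple: 20.4 mg/L × 0.93 L = 18.97 mg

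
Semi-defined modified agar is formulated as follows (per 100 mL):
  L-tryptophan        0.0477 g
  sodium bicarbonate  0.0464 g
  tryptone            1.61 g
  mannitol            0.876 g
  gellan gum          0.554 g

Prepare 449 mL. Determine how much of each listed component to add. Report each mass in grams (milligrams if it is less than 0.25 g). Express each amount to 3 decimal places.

L-tryptophan 214.173 mg; sodium bicarbonate 208.336 mg; tryptone 7.229 g; mannitol 3.933 g; gellan gum 2.487 g

Ratio of target to recipe volume: 449 / 100 = 4.49.
L-tryptophan: 0.0477 g × (449 mL / 100 mL) = 0.214173 g = 214.173 mg
sodium bicarbonate: 0.0464 g × (449 mL / 100 mL) = 0.208336 g = 208.336 mg
tryptone: 1.61 g × (449 mL / 100 mL) = 7.229 g
mannitol: 0.876 g × (449 mL / 100 mL) = 3.933 g
gellan gum: 0.554 g × (449 mL / 100 mL) = 2.487 g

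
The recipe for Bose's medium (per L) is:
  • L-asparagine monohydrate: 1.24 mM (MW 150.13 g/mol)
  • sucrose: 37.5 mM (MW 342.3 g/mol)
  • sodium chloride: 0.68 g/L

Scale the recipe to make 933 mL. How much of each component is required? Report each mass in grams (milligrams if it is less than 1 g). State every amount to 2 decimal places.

Target volume = 933 mL = 0.933 L.
L-asparagine monohydrate: 1.24 mmol/L × 150.13 mg/mmol × 0.933 L = 173.69 mg
sucrose: 37.5 mmol/L × 342.3 g/mol × 0.933 L ÷ 1000 = 11.98 g
sodium chloride: 0.68 g/L × 0.933 L = 0.63444 g = 634.44 mg

L-asparagine monohydrate 173.69 mg; sucrose 11.98 g; sodium chloride 634.44 mg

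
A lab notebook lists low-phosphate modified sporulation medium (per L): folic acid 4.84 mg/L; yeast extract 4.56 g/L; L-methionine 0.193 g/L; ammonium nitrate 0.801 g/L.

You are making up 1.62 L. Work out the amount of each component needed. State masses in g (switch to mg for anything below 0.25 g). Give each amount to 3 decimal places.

folic acid 7.841 mg; yeast extract 7.387 g; L-methionine 0.313 g; ammonium nitrate 1.298 g

Scale factor relative to 1 L: 1.62.
folic acid: 4.84 mg/L × 1.62 L = 7.841 mg
yeast extract: 4.56 g/L × 1.62 L = 7.387 g
L-methionine: 0.193 g/L × 1.62 L = 0.313 g
ammonium nitrate: 0.801 g/L × 1.62 L = 1.298 g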